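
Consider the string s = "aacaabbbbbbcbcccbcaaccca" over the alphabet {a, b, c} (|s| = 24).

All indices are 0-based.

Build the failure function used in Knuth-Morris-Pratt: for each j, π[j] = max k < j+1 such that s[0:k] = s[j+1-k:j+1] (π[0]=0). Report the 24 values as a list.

π[0] = 0
j=1 s[j]='a': π[1]=1 (border 'a')
j=2 s[j]='c': k: 1→0; π[2]=0 (border '')
j=3 s[j]='a': π[3]=1 (border 'a')
j=4 s[j]='a': π[4]=2 (border 'aa')
j=5 s[j]='b': k: 2→1→0; π[5]=0 (border '')
j=6 s[j]='b': π[6]=0 (border '')
j=7 s[j]='b': π[7]=0 (border '')
j=8 s[j]='b': π[8]=0 (border '')
j=9 s[j]='b': π[9]=0 (border '')
j=10 s[j]='b': π[10]=0 (border '')
j=11 s[j]='c': π[11]=0 (border '')
j=12 s[j]='b': π[12]=0 (border '')
j=13 s[j]='c': π[13]=0 (border '')
j=14 s[j]='c': π[14]=0 (border '')
j=15 s[j]='c': π[15]=0 (border '')
j=16 s[j]='b': π[16]=0 (border '')
j=17 s[j]='c': π[17]=0 (border '')
j=18 s[j]='a': π[18]=1 (border 'a')
j=19 s[j]='a': π[19]=2 (border 'aa')
j=20 s[j]='c': π[20]=3 (border 'aac')
j=21 s[j]='c': k: 3→0; π[21]=0 (border '')
j=22 s[j]='c': π[22]=0 (border '')
j=23 s[j]='a': π[23]=1 (border 'a')

[0, 1, 0, 1, 2, 0, 0, 0, 0, 0, 0, 0, 0, 0, 0, 0, 0, 0, 1, 2, 3, 0, 0, 1]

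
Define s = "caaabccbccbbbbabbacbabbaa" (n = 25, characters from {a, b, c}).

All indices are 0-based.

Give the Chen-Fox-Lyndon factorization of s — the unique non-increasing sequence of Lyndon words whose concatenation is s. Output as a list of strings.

["c", "aaabccbccbbbbabbacbabb", "a", "a"]

emit factor 1: 'c' (i=0, period=1)
emit factor 2: 'aaabccbccbbbbabbacbabb' (i=1, period=22)
emit factor 3: 'a' (i=23, period=1)
emit factor 4: 'a' (i=24, period=1)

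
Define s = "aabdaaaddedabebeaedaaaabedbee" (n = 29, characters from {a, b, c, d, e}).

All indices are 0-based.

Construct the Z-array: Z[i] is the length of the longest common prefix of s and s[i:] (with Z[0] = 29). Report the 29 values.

[29, 1, 0, 0, 2, 2, 1, 0, 0, 0, 0, 1, 0, 0, 0, 0, 1, 0, 0, 2, 2, 3, 1, 0, 0, 0, 0, 0, 0]

Z[0]=29
i=1: outside box; Z[1]=1 grow→box=[1,2)
i=2: outside box; Z[2]=0
i=3: outside box; Z[3]=0
i=4: outside box; Z[4]=2 grow→box=[4,6)
i=5: min(r-i=1, Z[1]=1)=1; Z[5]=2 grow→box=[5,7)
i=6: min(r-i=1, Z[1]=1)=1; Z[6]=1
i=7: outside box; Z[7]=0
i=8: outside box; Z[8]=0
i=9: outside box; Z[9]=0
i=10: outside box; Z[10]=0
i=11: outside box; Z[11]=1 grow→box=[11,12)
i=12: outside box; Z[12]=0
i=13: outside box; Z[13]=0
i=14: outside box; Z[14]=0
i=15: outside box; Z[15]=0
i=16: outside box; Z[16]=1 grow→box=[16,17)
i=17: outside box; Z[17]=0
i=18: outside box; Z[18]=0
i=19: outside box; Z[19]=2 grow→box=[19,21)
i=20: min(r-i=1, Z[1]=1)=1; Z[20]=2 grow→box=[20,22)
i=21: min(r-i=1, Z[1]=1)=1; Z[21]=3 grow→box=[21,24)
i=22: min(r-i=2, Z[1]=1)=1; Z[22]=1
i=23: min(r-i=1, Z[2]=0)=0; Z[23]=0
i=24: outside box; Z[24]=0
i=25: outside box; Z[25]=0
i=26: outside box; Z[26]=0
i=27: outside box; Z[27]=0
i=28: outside box; Z[28]=0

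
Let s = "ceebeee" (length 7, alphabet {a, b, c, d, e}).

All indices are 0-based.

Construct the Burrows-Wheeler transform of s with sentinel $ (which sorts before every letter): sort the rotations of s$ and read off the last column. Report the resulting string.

rank  rotation  last
    0  $ceebeee  e
    1  beee$cee  e
    2  ceebeee$  $
    3  e$ceebee  e
    4  ebeee$ce  e
    5  ee$ceebe  e
    6  eebeee$c  c
    7  eee$ceeb  b

ee$eeecb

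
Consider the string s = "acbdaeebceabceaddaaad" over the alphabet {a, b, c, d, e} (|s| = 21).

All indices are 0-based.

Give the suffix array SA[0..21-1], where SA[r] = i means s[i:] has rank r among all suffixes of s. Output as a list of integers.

sorted suffixes:
  #0 SA[0]=17  'aaad'
  #1 SA[1]=18  'aad'
  #2 SA[2]=10  'abceaddaaad'
  #3 SA[3]=0  'acbdaeebceabceaddaaad'
  #4 SA[4]=19  'ad'
  #5 SA[5]=14  'addaaad'
  #6 SA[6]=4  'aeebceabceaddaaad'
  #7 SA[7]=7  'bceabceaddaaad'
  #8 SA[8]=11  'bceaddaaad'
  #9 SA[9]=2  'bdaeebceabceaddaaad'
  #10 SA[10]=1  'cbdaeebceabceaddaaad'
  #11 SA[11]=8  'ceabceaddaaad'
  #12 SA[12]=12  'ceaddaaad'
  #13 SA[13]=20  'd'
  #14 SA[14]=16  'daaad'
  #15 SA[15]=3  'daeebceabceaddaaad'
  #16 SA[16]=15  'ddaaad'
  #17 SA[17]=9  'eabceaddaaad'
  #18 SA[18]=13  'eaddaaad'
  #19 SA[19]=6  'ebceabceaddaaad'
  #20 SA[20]=5  'eebceabceaddaaad'

[17, 18, 10, 0, 19, 14, 4, 7, 11, 2, 1, 8, 12, 20, 16, 3, 15, 9, 13, 6, 5]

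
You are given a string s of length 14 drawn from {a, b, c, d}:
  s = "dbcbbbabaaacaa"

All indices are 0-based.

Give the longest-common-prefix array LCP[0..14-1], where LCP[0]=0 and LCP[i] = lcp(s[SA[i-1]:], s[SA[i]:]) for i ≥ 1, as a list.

rank→(start, suffix):
  0 → (13, 'a')
  1 → (12, 'aa')
  2 → (8, 'aaacaa')
  3 → (9, 'aacaa')
  4 → (6, 'abaaacaa')
  5 → (10, 'acaa')
  6 → (7, 'baaacaa')
  7 → (5, 'babaaacaa')
  8 → (4, 'bbabaaacaa')
  9 → (3, 'bbbabaaacaa')
  10 → (1, 'bcbbbabaaacaa')
  11 → (11, 'caa')
  12 → (2, 'cbbbabaaacaa')
  13 → (0, 'dbcbbbabaaacaa')

SA = [13, 12, 8, 9, 6, 10, 7, 5, 4, 3, 1, 11, 2, 0]
i: (SA[i-1],SA[i]) lcp shared
  1: (13,12) 1 'a'
  2: (12,8) 2 'aa'
  3: (8,9) 2 'aa'
  4: (9,6) 1 'a'
  5: (6,10) 1 'a'
  6: (10,7) 0 ''
  7: (7,5) 2 'ba'
  8: (5,4) 1 'b'
  9: (4,3) 2 'bb'
  10: (3,1) 1 'b'
  11: (1,11) 0 ''
  12: (11,2) 1 'c'
  13: (2,0) 0 ''

[0, 1, 2, 2, 1, 1, 0, 2, 1, 2, 1, 0, 1, 0]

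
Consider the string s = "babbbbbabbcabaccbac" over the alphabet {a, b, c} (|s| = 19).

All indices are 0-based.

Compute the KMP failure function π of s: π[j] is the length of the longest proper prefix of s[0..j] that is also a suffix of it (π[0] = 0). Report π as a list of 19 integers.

[0, 0, 1, 1, 1, 1, 1, 2, 3, 4, 0, 0, 1, 2, 0, 0, 1, 2, 0]

π[0] = 0
j=1 s[j]='a': π[1]=0 (border '')
j=2 s[j]='b': π[2]=1 (border 'b')
j=3 s[j]='b': k: 1→0; π[3]=1 (border 'b')
j=4 s[j]='b': k: 1→0; π[4]=1 (border 'b')
j=5 s[j]='b': k: 1→0; π[5]=1 (border 'b')
j=6 s[j]='b': k: 1→0; π[6]=1 (border 'b')
j=7 s[j]='a': π[7]=2 (border 'ba')
j=8 s[j]='b': π[8]=3 (border 'bab')
j=9 s[j]='b': π[9]=4 (border 'babb')
j=10 s[j]='c': k: 4→1→0; π[10]=0 (border '')
j=11 s[j]='a': π[11]=0 (border '')
j=12 s[j]='b': π[12]=1 (border 'b')
j=13 s[j]='a': π[13]=2 (border 'ba')
j=14 s[j]='c': k: 2→0; π[14]=0 (border '')
j=15 s[j]='c': π[15]=0 (border '')
j=16 s[j]='b': π[16]=1 (border 'b')
j=17 s[j]='a': π[17]=2 (border 'ba')
j=18 s[j]='c': k: 2→0; π[18]=0 (border '')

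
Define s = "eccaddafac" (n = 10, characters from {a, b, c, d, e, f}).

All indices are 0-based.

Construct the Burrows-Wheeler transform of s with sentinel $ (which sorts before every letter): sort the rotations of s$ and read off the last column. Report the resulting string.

cfcdaceda$a

rank  rotation     last
    0  $eccaddafac  c
    1  ac$eccaddaf  f
    2  addafac$ecc  c
    3  afac$eccadd  d
    4  c$eccaddafa  a
    5  caddafac$ec  c
    6  ccaddafac$e  e
    7  dafac$eccad  d
    8  ddafac$ecca  a
    9  eccaddafac$  $
   10  fac$eccadda  a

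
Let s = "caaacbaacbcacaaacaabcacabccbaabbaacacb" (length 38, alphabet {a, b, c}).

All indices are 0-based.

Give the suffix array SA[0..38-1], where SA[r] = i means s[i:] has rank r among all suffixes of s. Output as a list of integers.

[13, 1, 28, 17, 14, 32, 2, 6, 29, 18, 23, 11, 15, 21, 33, 35, 3, 7, 37, 27, 31, 5, 30, 9, 19, 24, 12, 0, 16, 22, 10, 20, 34, 36, 26, 4, 8, 25]

rank | idx | suffix
   0 |  13 | aaacaabcacabccbaabbaacacb
   1 |   1 | aaacbaacbcacaaacaabcacabccbaabbaacacb
   2 |  28 | aabbaacacb
   3 |  17 | aabcacabccbaabbaacacb
   4 |  14 | aacaabcacabccbaabbaacacb
   5 |  32 | aacacb
   6 |   2 | aacbaacbcacaaacaabcacabccbaabbaacacb
   7 |   6 | aacbcacaaacaabcacabccbaabbaacacb
   8 |  29 | abbaacacb
   9 |  18 | abcacabccbaabbaacacb
  10 |  23 | abccbaabbaacacb
  11 |  11 | acaaacaabcacabccbaabbaacacb
  12 |  15 | acaabcacabccbaabbaacacb
  13 |  21 | acabccbaabbaacacb
  14 |  33 | acacb
  15 |  35 | acb
  16 |   3 | acbaacbcacaaacaabcacabccbaabbaacacb
  17 |   7 | acbcacaaacaabcacabccbaabbaacacb
  18 |  37 | b
  19 |  27 | baabbaacacb
  20 |  31 | baacacb
  21 |   5 | baacbcacaaacaabcacabccbaabbaacacb
  22 |  30 | bbaacacb
  23 |   9 | bcacaaacaabcacabccbaabbaacacb
  24 |  19 | bcacabccbaabbaacacb
  25 |  24 | bccbaabbaacacb
  26 |  12 | caaacaabcacabccbaabbaacacb
  27 |   0 | caaacbaacbcacaaacaabcacabccbaabbaacacb
  28 |  16 | caabcacabccbaabbaacacb
  29 |  22 | cabccbaabbaacacb
  30 |  10 | cacaaacaabcacabccbaabbaacacb
  31 |  20 | cacabccbaabbaacacb
  32 |  34 | cacb
  33 |  36 | cb
  34 |  26 | cbaabbaacacb
  35 |   4 | cbaacbcacaaacaabcacabccbaabbaacacb
  36 |   8 | cbcacaaacaabcacabccbaabbaacacb
  37 |  25 | ccbaabbaacacb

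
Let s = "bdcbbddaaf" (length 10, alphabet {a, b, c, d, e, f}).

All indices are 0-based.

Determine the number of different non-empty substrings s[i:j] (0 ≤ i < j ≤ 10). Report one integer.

sorted suffixes:
  #0 SA[0]=7  'aaf'
  #1 SA[1]=8  'af'
  #2 SA[2]=3  'bbddaaf'
  #3 SA[3]=0  'bdcbbddaaf'
  #4 SA[4]=4  'bddaaf'
  #5 SA[5]=2  'cbbddaaf'
  #6 SA[6]=6  'daaf'
  #7 SA[7]=1  'dcbbddaaf'
  #8 SA[8]=5  'ddaaf'
  #9 SA[9]=9  'f'

SA = [7, 8, 3, 0, 4, 2, 6, 1, 5, 9]
i: (SA[i-1],SA[i]) lcp shared
  1: (7,8) 1 'a'
  2: (8,3) 0 ''
  3: (3,0) 1 'b'
  4: (0,4) 2 'bd'
  5: (4,2) 0 ''
  6: (2,6) 0 ''
  7: (6,1) 1 'd'
  8: (1,5) 1 'd'
  9: (5,9) 0 ''

n(n+1)/2 = 10·11/2 = 55
Σ LCP = 0 + 1 + 0 + 1 + 2 + 0 + 0 + 1 + 1 + 0 = 6
distinct = 55 − 6 = 49

49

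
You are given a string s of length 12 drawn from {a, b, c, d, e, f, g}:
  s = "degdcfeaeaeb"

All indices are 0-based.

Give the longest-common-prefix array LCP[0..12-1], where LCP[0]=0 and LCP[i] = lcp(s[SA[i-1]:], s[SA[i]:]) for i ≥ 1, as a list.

sorted suffixes:
  #0 SA[0]=7  'aeaeb'
  #1 SA[1]=9  'aeb'
  #2 SA[2]=11  'b'
  #3 SA[3]=4  'cfeaeaeb'
  #4 SA[4]=3  'dcfeaeaeb'
  #5 SA[5]=0  'degdcfeaeaeb'
  #6 SA[6]=6  'eaeaeb'
  #7 SA[7]=8  'eaeb'
  #8 SA[8]=10  'eb'
  #9 SA[9]=1  'egdcfeaeaeb'
  #10 SA[10]=5  'feaeaeb'
  #11 SA[11]=2  'gdcfeaeaeb'

SA = [7, 9, 11, 4, 3, 0, 6, 8, 10, 1, 5, 2]
[i] adj suffixes → lcp
  [1] 7/9 → 2 ('ae')
  [2] 9/11 → 0 ('')
  [3] 11/4 → 0 ('')
  [4] 4/3 → 0 ('')
  [5] 3/0 → 1 ('d')
  [6] 0/6 → 0 ('')
  [7] 6/8 → 3 ('eae')
  [8] 8/10 → 1 ('e')
  [9] 10/1 → 1 ('e')
  [10] 1/5 → 0 ('')
  [11] 5/2 → 0 ('')

[0, 2, 0, 0, 0, 1, 0, 3, 1, 1, 0, 0]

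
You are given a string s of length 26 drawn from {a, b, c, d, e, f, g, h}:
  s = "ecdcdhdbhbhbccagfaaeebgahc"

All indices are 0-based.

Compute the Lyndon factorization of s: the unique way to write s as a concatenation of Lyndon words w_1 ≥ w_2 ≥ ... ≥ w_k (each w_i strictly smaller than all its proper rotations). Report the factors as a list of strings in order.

emit factor 1: 'e' (i=0, period=1)
emit factor 2: 'cdcdhd' (i=1, period=6)
emit factor 3: 'bh' (i=7, period=2)
emit factor 4: 'bh' (i=9, period=2)
emit factor 5: 'bcc' (i=11, period=3)
emit factor 6: 'agf' (i=14, period=3)
emit factor 7: 'aaeebgahc' (i=17, period=9)

["e", "cdcdhd", "bh", "bh", "bcc", "agf", "aaeebgahc"]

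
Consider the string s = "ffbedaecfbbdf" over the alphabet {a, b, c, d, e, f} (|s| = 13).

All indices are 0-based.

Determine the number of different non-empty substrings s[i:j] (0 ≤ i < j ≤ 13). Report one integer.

rank | idx | suffix
   0 |   5 | aecfbbdf
   1 |   9 | bbdf
   2 |  10 | bdf
   3 |   2 | bedaecfbbdf
   4 |   7 | cfbbdf
   5 |   4 | daecfbbdf
   6 |  11 | df
   7 |   6 | ecfbbdf
   8 |   3 | edaecfbbdf
   9 |  12 | f
  10 |   8 | fbbdf
  11 |   1 | fbedaecfbbdf
  12 |   0 | ffbedaecfbbdf

SA = [5, 9, 10, 2, 7, 4, 11, 6, 3, 12, 8, 1, 0]
rank  pair      lcp
   1  s[5:],s[9:]  0  ''
   2  s[9:],s[10:]  1  'b'
   3  s[10:],s[2:]  1  'b'
   4  s[2:],s[7:]  0  ''
   5  s[7:],s[4:]  0  ''
   6  s[4:],s[11:]  1  'd'
   7  s[11:],s[6:]  0  ''
   8  s[6:],s[3:]  1  'e'
   9  s[3:],s[12:]  0  ''
  10  s[12:],s[8:]  1  'f'
  11  s[8:],s[1:]  2  'fb'
  12  s[1:],s[0:]  1  'f'

n(n+1)/2 = 13·14/2 = 91
Σ LCP = 0 + 0 + 1 + 1 + 0 + 0 + 1 + 0 + 1 + 0 + 1 + 2 + 1 = 8
distinct = 91 − 8 = 83

83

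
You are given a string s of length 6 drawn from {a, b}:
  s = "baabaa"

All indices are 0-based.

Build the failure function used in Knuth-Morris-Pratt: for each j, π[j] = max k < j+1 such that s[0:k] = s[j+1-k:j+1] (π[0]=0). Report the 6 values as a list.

π[0] = 0
j=1 s[j]='a': π[1]=0 (border '')
j=2 s[j]='a': π[2]=0 (border '')
j=3 s[j]='b': π[3]=1 (border 'b')
j=4 s[j]='a': π[4]=2 (border 'ba')
j=5 s[j]='a': π[5]=3 (border 'baa')

[0, 0, 0, 1, 2, 3]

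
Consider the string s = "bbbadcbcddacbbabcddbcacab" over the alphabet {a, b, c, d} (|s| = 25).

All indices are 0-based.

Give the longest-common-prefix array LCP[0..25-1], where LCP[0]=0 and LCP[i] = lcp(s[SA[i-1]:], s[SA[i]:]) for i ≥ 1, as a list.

[0, 2, 1, 2, 1, 0, 1, 2, 1, 3, 2, 1, 2, 4, 0, 2, 1, 2, 1, 3, 0, 1, 1, 1, 2]

rank→(start, suffix):
  0 → (23, 'ab')
  1 → (14, 'abcddbcacab')
  2 → (21, 'acab')
  3 → (10, 'acbbabcddbcacab')
  4 → (3, 'adcbcddacbbabcddbcacab')
  5 → (24, 'b')
  6 → (13, 'babcddbcacab')
  7 → (2, 'badcbcddacbbabcddbcacab')
  8 → (12, 'bbabcddbcacab')
  9 → (1, 'bbadcbcddacbbabcddbcacab')
  10 → (0, 'bbbadcbcddacbbabcddbcacab')
  11 → (19, 'bcacab')
  12 → (6, 'bcddacbbabcddbcacab')
  13 → (15, 'bcddbcacab')
  14 → (22, 'cab')
  15 → (20, 'cacab')
  16 → (11, 'cbbabcddbcacab')
  17 → (5, 'cbcddacbbabcddbcacab')
  18 → (7, 'cddacbbabcddbcacab')
  19 → (16, 'cddbcacab')
  20 → (9, 'dacbbabcddbcacab')
  21 → (18, 'dbcacab')
  22 → (4, 'dcbcddacbbabcddbcacab')
  23 → (8, 'ddacbbabcddbcacab')
  24 → (17, 'ddbcacab')

SA = [23, 14, 21, 10, 3, 24, 13, 2, 12, 1, 0, 19, 6, 15, 22, 20, 11, 5, 7, 16, 9, 18, 4, 8, 17]
[i] adj suffixes → lcp
  [1] 23/14 → 2 ('ab')
  [2] 14/21 → 1 ('a')
  [3] 21/10 → 2 ('ac')
  [4] 10/3 → 1 ('a')
  [5] 3/24 → 0 ('')
  [6] 24/13 → 1 ('b')
  [7] 13/2 → 2 ('ba')
  [8] 2/12 → 1 ('b')
  [9] 12/1 → 3 ('bba')
  [10] 1/0 → 2 ('bb')
  [11] 0/19 → 1 ('b')
  [12] 19/6 → 2 ('bc')
  [13] 6/15 → 4 ('bcdd')
  [14] 15/22 → 0 ('')
  [15] 22/20 → 2 ('ca')
  [16] 20/11 → 1 ('c')
  [17] 11/5 → 2 ('cb')
  [18] 5/7 → 1 ('c')
  [19] 7/16 → 3 ('cdd')
  [20] 16/9 → 0 ('')
  [21] 9/18 → 1 ('d')
  [22] 18/4 → 1 ('d')
  [23] 4/8 → 1 ('d')
  [24] 8/17 → 2 ('dd')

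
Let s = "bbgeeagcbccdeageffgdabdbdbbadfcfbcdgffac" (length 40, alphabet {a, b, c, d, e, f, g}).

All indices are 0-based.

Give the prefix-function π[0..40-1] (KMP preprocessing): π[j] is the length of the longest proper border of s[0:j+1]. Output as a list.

[0, 1, 0, 0, 0, 0, 0, 0, 1, 0, 0, 0, 0, 0, 0, 0, 0, 0, 0, 0, 0, 1, 0, 1, 0, 1, 2, 0, 0, 0, 0, 0, 1, 0, 0, 0, 0, 0, 0, 0]

π[0] = 0
j=1 s[j]='b': π[1]=1 (border 'b')
j=2 s[j]='g': k: 1→0; π[2]=0 (border '')
j=3 s[j]='e': π[3]=0 (border '')
j=4 s[j]='e': π[4]=0 (border '')
j=5 s[j]='a': π[5]=0 (border '')
j=6 s[j]='g': π[6]=0 (border '')
j=7 s[j]='c': π[7]=0 (border '')
j=8 s[j]='b': π[8]=1 (border 'b')
j=9 s[j]='c': k: 1→0; π[9]=0 (border '')
j=10 s[j]='c': π[10]=0 (border '')
j=11 s[j]='d': π[11]=0 (border '')
j=12 s[j]='e': π[12]=0 (border '')
j=13 s[j]='a': π[13]=0 (border '')
j=14 s[j]='g': π[14]=0 (border '')
j=15 s[j]='e': π[15]=0 (border '')
j=16 s[j]='f': π[16]=0 (border '')
j=17 s[j]='f': π[17]=0 (border '')
j=18 s[j]='g': π[18]=0 (border '')
j=19 s[j]='d': π[19]=0 (border '')
j=20 s[j]='a': π[20]=0 (border '')
j=21 s[j]='b': π[21]=1 (border 'b')
j=22 s[j]='d': k: 1→0; π[22]=0 (border '')
j=23 s[j]='b': π[23]=1 (border 'b')
j=24 s[j]='d': k: 1→0; π[24]=0 (border '')
j=25 s[j]='b': π[25]=1 (border 'b')
j=26 s[j]='b': π[26]=2 (border 'bb')
j=27 s[j]='a': k: 2→1→0; π[27]=0 (border '')
j=28 s[j]='d': π[28]=0 (border '')
j=29 s[j]='f': π[29]=0 (border '')
j=30 s[j]='c': π[30]=0 (border '')
j=31 s[j]='f': π[31]=0 (border '')
j=32 s[j]='b': π[32]=1 (border 'b')
j=33 s[j]='c': k: 1→0; π[33]=0 (border '')
j=34 s[j]='d': π[34]=0 (border '')
j=35 s[j]='g': π[35]=0 (border '')
j=36 s[j]='f': π[36]=0 (border '')
j=37 s[j]='f': π[37]=0 (border '')
j=38 s[j]='a': π[38]=0 (border '')
j=39 s[j]='c': π[39]=0 (border '')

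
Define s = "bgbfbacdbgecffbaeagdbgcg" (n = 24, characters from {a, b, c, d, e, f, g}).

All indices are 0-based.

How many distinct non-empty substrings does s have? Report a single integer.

rank | idx | suffix
   0 |   5 | acdbgecffbaeagdbgcg
   1 |  15 | aeagdbgcg
   2 |  17 | agdbgcg
   3 |   4 | bacdbgecffbaeagdbgcg
   4 |  14 | baeagdbgcg
   5 |   2 | bfbacdbgecffbaeagdbgcg
   6 |   0 | bgbfbacdbgecffbaeagdbgcg
   7 |  20 | bgcg
   8 |   8 | bgecffbaeagdbgcg
   9 |   6 | cdbgecffbaeagdbgcg
  10 |  11 | cffbaeagdbgcg
  11 |  22 | cg
  12 |  19 | dbgcg
  13 |   7 | dbgecffbaeagdbgcg
  14 |  16 | eagdbgcg
  15 |  10 | ecffbaeagdbgcg
  16 |   3 | fbacdbgecffbaeagdbgcg
  17 |  13 | fbaeagdbgcg
  18 |  12 | ffbaeagdbgcg
  19 |  23 | g
  20 |   1 | gbfbacdbgecffbaeagdbgcg
  21 |  21 | gcg
  22 |  18 | gdbgcg
  23 |   9 | gecffbaeagdbgcg

SA = [5, 15, 17, 4, 14, 2, 0, 20, 8, 6, 11, 22, 19, 7, 16, 10, 3, 13, 12, 23, 1, 21, 18, 9]
i: (SA[i-1],SA[i]) lcp shared
  1: (5,15) 1 'a'
  2: (15,17) 1 'a'
  3: (17,4) 0 ''
  4: (4,14) 2 'ba'
  5: (14,2) 1 'b'
  6: (2,0) 1 'b'
  7: (0,20) 2 'bg'
  8: (20,8) 2 'bg'
  9: (8,6) 0 ''
  10: (6,11) 1 'c'
  11: (11,22) 1 'c'
  12: (22,19) 0 ''
  13: (19,7) 3 'dbg'
  14: (7,16) 0 ''
  15: (16,10) 1 'e'
  16: (10,3) 0 ''
  17: (3,13) 3 'fba'
  18: (13,12) 1 'f'
  19: (12,23) 0 ''
  20: (23,1) 1 'g'
  21: (1,21) 1 'g'
  22: (21,18) 1 'g'
  23: (18,9) 1 'g'

n(n+1)/2 = 24·25/2 = 300
Σ LCP = 0 + 1 + 1 + 0 + 2 + 1 + 1 + 2 + 2 + 0 + 1 + 1 + 0 + 3 + 0 + 1 + 0 + 3 + 1 + 0 + 1 + 1 + 1 + 1 = 24
distinct = 300 − 24 = 276

276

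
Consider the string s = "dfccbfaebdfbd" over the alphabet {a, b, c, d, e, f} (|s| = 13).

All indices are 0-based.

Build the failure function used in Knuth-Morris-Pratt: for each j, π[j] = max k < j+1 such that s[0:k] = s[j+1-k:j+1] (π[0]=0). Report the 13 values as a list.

π[0] = 0
j=1 s[j]='f': π[1]=0 (border '')
j=2 s[j]='c': π[2]=0 (border '')
j=3 s[j]='c': π[3]=0 (border '')
j=4 s[j]='b': π[4]=0 (border '')
j=5 s[j]='f': π[5]=0 (border '')
j=6 s[j]='a': π[6]=0 (border '')
j=7 s[j]='e': π[7]=0 (border '')
j=8 s[j]='b': π[8]=0 (border '')
j=9 s[j]='d': π[9]=1 (border 'd')
j=10 s[j]='f': π[10]=2 (border 'df')
j=11 s[j]='b': k: 2→0; π[11]=0 (border '')
j=12 s[j]='d': π[12]=1 (border 'd')

[0, 0, 0, 0, 0, 0, 0, 0, 0, 1, 2, 0, 1]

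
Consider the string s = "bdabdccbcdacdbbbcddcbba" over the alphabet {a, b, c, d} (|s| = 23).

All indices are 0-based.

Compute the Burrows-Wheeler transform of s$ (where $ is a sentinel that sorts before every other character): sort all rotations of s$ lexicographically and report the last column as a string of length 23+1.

rank  rotation                  last
    0  $bdabdccbcdacdbbbcddcbba  a
    1  a$bdabdccbcdacdbbbcddcbb  b
    2  abdccbcdacdbbbcddcbba$bd  d
    3  acdbbbcddcbba$bdabdccbcd  d
    4  ba$bdabdccbcdacdbbbcddcb  b
    5  bba$bdabdccbcdacdbbbcddc  c
    6  bbbcddcbba$bdabdccbcdacd  d
    7  bbcddcbba$bdabdccbcdacdb  b
    8  bcdacdbbbcddcbba$bdabdcc  c
    9  bcddcbba$bdabdccbcdacdbb  b
   10  bdabdccbcdacdbbbcddcbba$  $
   11  bdccbcdacdbbbcddcbba$bda  a
   12  cbba$bdabdccbcdacdbbbcdd  d
   13  cbcdacdbbbcddcbba$bdabdc  c
   14  ccbcdacdbbbcddcbba$bdabd  d
   15  cdacdbbbcddcbba$bdabdccb  b
   16  cdbbbcddcbba$bdabdccbcda  a
   17  cddcbba$bdabdccbcdacdbbb  b
   18  dabdccbcdacdbbbcddcbba$b  b
   19  dacdbbbcddcbba$bdabdccbc  c
   20  dbbbcddcbba$bdabdccbcdac  c
   21  dcbba$bdabdccbcdacdbbbcd  d
   22  dccbcdacdbbbcddcbba$bdab  b
   23  ddcbba$bdabdccbcdacdbbbc  c

abddbcdbcb$adcdbabbccdbc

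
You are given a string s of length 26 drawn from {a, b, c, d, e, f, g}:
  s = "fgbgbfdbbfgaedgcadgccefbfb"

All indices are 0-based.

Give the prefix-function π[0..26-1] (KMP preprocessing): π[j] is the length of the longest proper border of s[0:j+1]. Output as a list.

π[0] = 0
j=1 s[j]='g': π[1]=0 (border '')
j=2 s[j]='b': π[2]=0 (border '')
j=3 s[j]='g': π[3]=0 (border '')
j=4 s[j]='b': π[4]=0 (border '')
j=5 s[j]='f': π[5]=1 (border 'f')
j=6 s[j]='d': k: 1→0; π[6]=0 (border '')
j=7 s[j]='b': π[7]=0 (border '')
j=8 s[j]='b': π[8]=0 (border '')
j=9 s[j]='f': π[9]=1 (border 'f')
j=10 s[j]='g': π[10]=2 (border 'fg')
j=11 s[j]='a': k: 2→0; π[11]=0 (border '')
j=12 s[j]='e': π[12]=0 (border '')
j=13 s[j]='d': π[13]=0 (border '')
j=14 s[j]='g': π[14]=0 (border '')
j=15 s[j]='c': π[15]=0 (border '')
j=16 s[j]='a': π[16]=0 (border '')
j=17 s[j]='d': π[17]=0 (border '')
j=18 s[j]='g': π[18]=0 (border '')
j=19 s[j]='c': π[19]=0 (border '')
j=20 s[j]='c': π[20]=0 (border '')
j=21 s[j]='e': π[21]=0 (border '')
j=22 s[j]='f': π[22]=1 (border 'f')
j=23 s[j]='b': k: 1→0; π[23]=0 (border '')
j=24 s[j]='f': π[24]=1 (border 'f')
j=25 s[j]='b': k: 1→0; π[25]=0 (border '')

[0, 0, 0, 0, 0, 1, 0, 0, 0, 1, 2, 0, 0, 0, 0, 0, 0, 0, 0, 0, 0, 0, 1, 0, 1, 0]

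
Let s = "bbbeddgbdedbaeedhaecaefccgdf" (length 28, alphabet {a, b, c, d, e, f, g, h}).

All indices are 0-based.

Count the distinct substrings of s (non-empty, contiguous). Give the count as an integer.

rank→(start, suffix):
  0 → (17, 'aecaefccgdf')
  1 → (12, 'aeedhaecaefccgdf')
  2 → (20, 'aefccgdf')
  3 → (11, 'baeedhaecaefccgdf')
  4 → (0, 'bbbeddgbdedbaeedhaecaefccgdf')
  5 → (1, 'bbeddgbdedbaeedhaecaefccgdf')
  6 → (7, 'bdedbaeedhaecaefccgdf')
  7 → (2, 'beddgbdedbaeedhaecaefccgdf')
  8 → (19, 'caefccgdf')
  9 → (23, 'ccgdf')
  10 → (24, 'cgdf')
  11 → (10, 'dbaeedhaecaefccgdf')
  12 → (4, 'ddgbdedbaeedhaecaefccgdf')
  13 → (8, 'dedbaeedhaecaefccgdf')
  14 → (26, 'df')
  15 → (5, 'dgbdedbaeedhaecaefccgdf')
  16 → (15, 'dhaecaefccgdf')
  17 → (18, 'ecaefccgdf')
  18 → (9, 'edbaeedhaecaefccgdf')
  19 → (3, 'eddgbdedbaeedhaecaefccgdf')
  20 → (14, 'edhaecaefccgdf')
  21 → (13, 'eedhaecaefccgdf')
  22 → (21, 'efccgdf')
  23 → (27, 'f')
  24 → (22, 'fccgdf')
  25 → (6, 'gbdedbaeedhaecaefccgdf')
  26 → (25, 'gdf')
  27 → (16, 'haecaefccgdf')

SA = [17, 12, 20, 11, 0, 1, 7, 2, 19, 23, 24, 10, 4, 8, 26, 5, 15, 18, 9, 3, 14, 13, 21, 27, 22, 6, 25, 16]
i: (SA[i-1],SA[i]) lcp shared
  1: (17,12) 2 'ae'
  2: (12,20) 2 'ae'
  3: (20,11) 0 ''
  4: (11,0) 1 'b'
  5: (0,1) 2 'bb'
  6: (1,7) 1 'b'
  7: (7,2) 1 'b'
  8: (2,19) 0 ''
  9: (19,23) 1 'c'
  10: (23,24) 1 'c'
  11: (24,10) 0 ''
  12: (10,4) 1 'd'
  13: (4,8) 1 'd'
  14: (8,26) 1 'd'
  15: (26,5) 1 'd'
  16: (5,15) 1 'd'
  17: (15,18) 0 ''
  18: (18,9) 1 'e'
  19: (9,3) 2 'ed'
  20: (3,14) 2 'ed'
  21: (14,13) 1 'e'
  22: (13,21) 1 'e'
  23: (21,27) 0 ''
  24: (27,22) 1 'f'
  25: (22,6) 0 ''
  26: (6,25) 1 'g'
  27: (25,16) 0 ''

n(n+1)/2 = 28·29/2 = 406
Σ LCP = 0 + 2 + 2 + 0 + 1 + 2 + 1 + 1 + 0 + 1 + 1 + 0 + 1 + 1 + 1 + 1 + 1 + 0 + 1 + 2 + 2 + 1 + 1 + 0 + 1 + 0 + 1 + 0 = 25
distinct = 406 − 25 = 381

381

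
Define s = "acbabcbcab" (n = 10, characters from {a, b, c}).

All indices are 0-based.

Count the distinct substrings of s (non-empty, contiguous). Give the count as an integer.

45

rank→(start, suffix):
  0 → (8, 'ab')
  1 → (3, 'abcbcab')
  2 → (0, 'acbabcbcab')
  3 → (9, 'b')
  4 → (2, 'babcbcab')
  5 → (6, 'bcab')
  6 → (4, 'bcbcab')
  7 → (7, 'cab')
  8 → (1, 'cbabcbcab')
  9 → (5, 'cbcab')

SA = [8, 3, 0, 9, 2, 6, 4, 7, 1, 5]
i: (SA[i-1],SA[i]) lcp shared
  1: (8,3) 2 'ab'
  2: (3,0) 1 'a'
  3: (0,9) 0 ''
  4: (9,2) 1 'b'
  5: (2,6) 1 'b'
  6: (6,4) 2 'bc'
  7: (4,7) 0 ''
  8: (7,1) 1 'c'
  9: (1,5) 2 'cb'

n(n+1)/2 = 10·11/2 = 55
Σ LCP = 0 + 2 + 1 + 0 + 1 + 1 + 2 + 0 + 1 + 2 = 10
distinct = 55 − 10 = 45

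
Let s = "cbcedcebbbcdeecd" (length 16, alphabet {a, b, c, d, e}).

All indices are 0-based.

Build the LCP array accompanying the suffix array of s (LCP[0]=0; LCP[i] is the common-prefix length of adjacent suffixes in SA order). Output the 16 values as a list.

[0, 2, 1, 2, 0, 1, 2, 1, 2, 0, 1, 1, 0, 1, 1, 1]

sorted suffixes:
  #0 SA[0]=7  'bbbcdeecd'
  #1 SA[1]=8  'bbcdeecd'
  #2 SA[2]=9  'bcdeecd'
  #3 SA[3]=1  'bcedcebbbcdeecd'
  #4 SA[4]=0  'cbcedcebbbcdeecd'
  #5 SA[5]=14  'cd'
  #6 SA[6]=10  'cdeecd'
  #7 SA[7]=5  'cebbbcdeecd'
  #8 SA[8]=2  'cedcebbbcdeecd'
  #9 SA[9]=15  'd'
  #10 SA[10]=4  'dcebbbcdeecd'
  #11 SA[11]=11  'deecd'
  #12 SA[12]=6  'ebbbcdeecd'
  #13 SA[13]=13  'ecd'
  #14 SA[14]=3  'edcebbbcdeecd'
  #15 SA[15]=12  'eecd'

SA = [7, 8, 9, 1, 0, 14, 10, 5, 2, 15, 4, 11, 6, 13, 3, 12]
rank  pair      lcp
   1  s[7:],s[8:]  2  'bb'
   2  s[8:],s[9:]  1  'b'
   3  s[9:],s[1:]  2  'bc'
   4  s[1:],s[0:]  0  ''
   5  s[0:],s[14:]  1  'c'
   6  s[14:],s[10:]  2  'cd'
   7  s[10:],s[5:]  1  'c'
   8  s[5:],s[2:]  2  'ce'
   9  s[2:],s[15:]  0  ''
  10  s[15:],s[4:]  1  'd'
  11  s[4:],s[11:]  1  'd'
  12  s[11:],s[6:]  0  ''
  13  s[6:],s[13:]  1  'e'
  14  s[13:],s[3:]  1  'e'
  15  s[3:],s[12:]  1  'e'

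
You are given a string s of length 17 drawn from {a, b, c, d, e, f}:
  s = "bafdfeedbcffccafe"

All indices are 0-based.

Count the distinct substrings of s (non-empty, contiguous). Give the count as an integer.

rank | idx | suffix
   0 |   1 | afdfeedbcffccafe
   1 |  14 | afe
   2 |   0 | bafdfeedbcffccafe
   3 |   8 | bcffccafe
   4 |  13 | cafe
   5 |  12 | ccafe
   6 |   9 | cffccafe
   7 |   7 | dbcffccafe
   8 |   3 | dfeedbcffccafe
   9 |  16 | e
  10 |   6 | edbcffccafe
  11 |   5 | eedbcffccafe
  12 |  11 | fccafe
  13 |   2 | fdfeedbcffccafe
  14 |  15 | fe
  15 |   4 | feedbcffccafe
  16 |  10 | ffccafe

SA = [1, 14, 0, 8, 13, 12, 9, 7, 3, 16, 6, 5, 11, 2, 15, 4, 10]
i: (SA[i-1],SA[i]) lcp shared
  1: (1,14) 2 'af'
  2: (14,0) 0 ''
  3: (0,8) 1 'b'
  4: (8,13) 0 ''
  5: (13,12) 1 'c'
  6: (12,9) 1 'c'
  7: (9,7) 0 ''
  8: (7,3) 1 'd'
  9: (3,16) 0 ''
  10: (16,6) 1 'e'
  11: (6,5) 1 'e'
  12: (5,11) 0 ''
  13: (11,2) 1 'f'
  14: (2,15) 1 'f'
  15: (15,4) 2 'fe'
  16: (4,10) 1 'f'

n(n+1)/2 = 17·18/2 = 153
Σ LCP = 0 + 2 + 0 + 1 + 0 + 1 + 1 + 0 + 1 + 0 + 1 + 1 + 0 + 1 + 1 + 2 + 1 = 13
distinct = 153 − 13 = 140

140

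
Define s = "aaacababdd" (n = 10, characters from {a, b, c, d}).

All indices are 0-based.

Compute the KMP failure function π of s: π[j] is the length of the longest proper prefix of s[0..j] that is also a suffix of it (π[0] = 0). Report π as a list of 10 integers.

π[0] = 0
j=1 s[j]='a': π[1]=1 (border 'a')
j=2 s[j]='a': π[2]=2 (border 'aa')
j=3 s[j]='c': k: 2→1→0; π[3]=0 (border '')
j=4 s[j]='a': π[4]=1 (border 'a')
j=5 s[j]='b': k: 1→0; π[5]=0 (border '')
j=6 s[j]='a': π[6]=1 (border 'a')
j=7 s[j]='b': k: 1→0; π[7]=0 (border '')
j=8 s[j]='d': π[8]=0 (border '')
j=9 s[j]='d': π[9]=0 (border '')

[0, 1, 2, 0, 1, 0, 1, 0, 0, 0]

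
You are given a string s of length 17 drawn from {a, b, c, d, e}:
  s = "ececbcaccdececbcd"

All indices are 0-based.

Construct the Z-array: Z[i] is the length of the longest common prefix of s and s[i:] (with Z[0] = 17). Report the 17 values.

Z[0]=17
i=1: outside box; Z[1]=0
i=2: outside box; Z[2]=2 grow→box=[2,4)
i=3: min(r-i=1, Z[1]=0)=0; Z[3]=0
i=4: outside box; Z[4]=0
i=5: outside box; Z[5]=0
i=6: outside box; Z[6]=0
i=7: outside box; Z[7]=0
i=8: outside box; Z[8]=0
i=9: outside box; Z[9]=0
i=10: outside box; Z[10]=6 grow→box=[10,16)
i=11: min(r-i=5, Z[1]=0)=0; Z[11]=0
i=12: min(r-i=4, Z[2]=2)=2; Z[12]=2
i=13: min(r-i=3, Z[3]=0)=0; Z[13]=0
i=14: min(r-i=2, Z[4]=0)=0; Z[14]=0
i=15: min(r-i=1, Z[5]=0)=0; Z[15]=0
i=16: outside box; Z[16]=0

[17, 0, 2, 0, 0, 0, 0, 0, 0, 0, 6, 0, 2, 0, 0, 0, 0]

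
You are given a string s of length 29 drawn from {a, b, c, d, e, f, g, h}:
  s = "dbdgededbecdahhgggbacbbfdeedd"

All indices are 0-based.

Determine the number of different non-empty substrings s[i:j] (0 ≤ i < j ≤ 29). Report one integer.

rank→(start, suffix):
  0 → (19, 'acbbfdeedd')
  1 → (12, 'ahhgggbacbbfdeedd')
  2 → (18, 'bacbbfdeedd')
  3 → (21, 'bbfdeedd')
  4 → (1, 'bdgededbecdahhgggbacbbfdeedd')
  5 → (8, 'becdahhgggbacbbfdeedd')
  6 → (22, 'bfdeedd')
  7 → (20, 'cbbfdeedd')
  8 → (10, 'cdahhgggbacbbfdeedd')
  9 → (28, 'd')
  10 → (11, 'dahhgggbacbbfdeedd')
  11 → (0, 'dbdgededbecdahhgggbacbbfdeedd')
  12 → (7, 'dbecdahhgggbacbbfdeedd')
  13 → (27, 'dd')
  14 → (5, 'dedbecdahhgggbacbbfdeedd')
  15 → (24, 'deedd')
  16 → (2, 'dgededbecdahhgggbacbbfdeedd')
  17 → (9, 'ecdahhgggbacbbfdeedd')
  18 → (6, 'edbecdahhgggbacbbfdeedd')
  19 → (26, 'edd')
  20 → (4, 'ededbecdahhgggbacbbfdeedd')
  21 → (25, 'eedd')
  22 → (23, 'fdeedd')
  23 → (17, 'gbacbbfdeedd')
  24 → (3, 'gededbecdahhgggbacbbfdeedd')
  25 → (16, 'ggbacbbfdeedd')
  26 → (15, 'gggbacbbfdeedd')
  27 → (14, 'hgggbacbbfdeedd')
  28 → (13, 'hhgggbacbbfdeedd')

SA = [19, 12, 18, 21, 1, 8, 22, 20, 10, 28, 11, 0, 7, 27, 5, 24, 2, 9, 6, 26, 4, 25, 23, 17, 3, 16, 15, 14, 13]
[i] adj suffixes → lcp
  [1] 19/12 → 1 ('a')
  [2] 12/18 → 0 ('')
  [3] 18/21 → 1 ('b')
  [4] 21/1 → 1 ('b')
  [5] 1/8 → 1 ('b')
  [6] 8/22 → 1 ('b')
  [7] 22/20 → 0 ('')
  [8] 20/10 → 1 ('c')
  [9] 10/28 → 0 ('')
  [10] 28/11 → 1 ('d')
  [11] 11/0 → 1 ('d')
  [12] 0/7 → 2 ('db')
  [13] 7/27 → 1 ('d')
  [14] 27/5 → 1 ('d')
  [15] 5/24 → 2 ('de')
  [16] 24/2 → 1 ('d')
  [17] 2/9 → 0 ('')
  [18] 9/6 → 1 ('e')
  [19] 6/26 → 2 ('ed')
  [20] 26/4 → 2 ('ed')
  [21] 4/25 → 1 ('e')
  [22] 25/23 → 0 ('')
  [23] 23/17 → 0 ('')
  [24] 17/3 → 1 ('g')
  [25] 3/16 → 1 ('g')
  [26] 16/15 → 2 ('gg')
  [27] 15/14 → 0 ('')
  [28] 14/13 → 1 ('h')

n(n+1)/2 = 29·30/2 = 435
Σ LCP = 0 + 1 + 0 + 1 + 1 + 1 + 1 + 0 + 1 + 0 + 1 + 1 + 2 + 1 + 1 + 2 + 1 + 0 + 1 + 2 + 2 + 1 + 0 + 0 + 1 + 1 + 2 + 0 + 1 = 26
distinct = 435 − 26 = 409

409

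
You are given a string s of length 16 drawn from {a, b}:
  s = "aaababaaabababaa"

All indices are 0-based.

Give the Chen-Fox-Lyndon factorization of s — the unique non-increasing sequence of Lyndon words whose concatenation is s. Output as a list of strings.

["aaababaaababab", "a", "a"]

emit factor 1: 'aaababaaababab' (i=0, period=14)
emit factor 2: 'a' (i=14, period=1)
emit factor 3: 'a' (i=15, period=1)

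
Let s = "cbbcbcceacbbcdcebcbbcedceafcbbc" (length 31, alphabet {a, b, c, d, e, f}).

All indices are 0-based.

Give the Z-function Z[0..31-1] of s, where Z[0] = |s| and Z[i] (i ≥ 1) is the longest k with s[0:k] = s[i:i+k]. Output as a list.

Z[0]=31
i=1: i≥r, start 0; Z[1]=0
i=2: i≥r, start 0; Z[2]=0
i=3: i≥r, start 0; Z[3]=2 scan→box=[3,5)
i=4: min(r-i=1, Z[1]=0)=0; Z[4]=0
i=5: i≥r, start 0; Z[5]=1 scan→box=[5,6)
i=6: i≥r, start 0; Z[6]=1 scan→box=[6,7)
i=7: i≥r, start 0; Z[7]=0
i=8: i≥r, start 0; Z[8]=0
i=9: i≥r, start 0; Z[9]=4 scan→box=[9,13)
i=10: min(r-i=3, Z[1]=0)=0; Z[10]=0
i=11: min(r-i=2, Z[2]=0)=0; Z[11]=0
i=12: min(r-i=1, Z[3]=2)=1; Z[12]=1
i=13: i≥r, start 0; Z[13]=0
i=14: i≥r, start 0; Z[14]=1 scan→box=[14,15)
i=15: i≥r, start 0; Z[15]=0
i=16: i≥r, start 0; Z[16]=0
i=17: i≥r, start 0; Z[17]=4 scan→box=[17,21)
i=18: min(r-i=3, Z[1]=0)=0; Z[18]=0
i=19: min(r-i=2, Z[2]=0)=0; Z[19]=0
i=20: min(r-i=1, Z[3]=2)=1; Z[20]=1
i=21: i≥r, start 0; Z[21]=0
i=22: i≥r, start 0; Z[22]=0
i=23: i≥r, start 0; Z[23]=1 scan→box=[23,24)
i=24: i≥r, start 0; Z[24]=0
i=25: i≥r, start 0; Z[25]=0
i=26: i≥r, start 0; Z[26]=0
i=27: i≥r, start 0; Z[27]=4 scan→box=[27,31)
i=28: min(r-i=3, Z[1]=0)=0; Z[28]=0
i=29: min(r-i=2, Z[2]=0)=0; Z[29]=0
i=30: min(r-i=1, Z[3]=2)=1; Z[30]=1

[31, 0, 0, 2, 0, 1, 1, 0, 0, 4, 0, 0, 1, 0, 1, 0, 0, 4, 0, 0, 1, 0, 0, 1, 0, 0, 0, 4, 0, 0, 1]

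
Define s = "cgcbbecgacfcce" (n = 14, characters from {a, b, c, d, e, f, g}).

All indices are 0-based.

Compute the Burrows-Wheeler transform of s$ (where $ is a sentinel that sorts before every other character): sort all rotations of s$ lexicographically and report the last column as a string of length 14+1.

egcbgfcae$cbccc

rank  rotation         last
    0  $cgcbbecgacfcce  e
    1  acfcce$cgcbbecg  g
    2  bbecgacfcce$cgc  c
    3  becgacfcce$cgcb  b
    4  cbbecgacfcce$cg  g
    5  cce$cgcbbecgacf  f
    6  ce$cgcbbecgacfc  c
    7  cfcce$cgcbbecga  a
    8  cgacfcce$cgcbbe  e
    9  cgcbbecgacfcce$  $
   10  e$cgcbbecgacfcc  c
   11  ecgacfcce$cgcbb  b
   12  fcce$cgcbbecgac  c
   13  gacfcce$cgcbbec  c
   14  gcbbecgacfcce$c  c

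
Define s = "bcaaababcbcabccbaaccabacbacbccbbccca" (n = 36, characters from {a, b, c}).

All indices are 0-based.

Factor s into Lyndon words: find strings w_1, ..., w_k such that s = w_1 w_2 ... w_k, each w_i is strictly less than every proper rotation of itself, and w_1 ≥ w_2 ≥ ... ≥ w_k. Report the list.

emit factor 1: 'bc' (i=0, period=2)
emit factor 2: 'aaababcbcabccbaaccabacbacbccbbccc' (i=2, period=33)
emit factor 3: 'a' (i=35, period=1)

["bc", "aaababcbcabccbaaccabacbacbccbbccc", "a"]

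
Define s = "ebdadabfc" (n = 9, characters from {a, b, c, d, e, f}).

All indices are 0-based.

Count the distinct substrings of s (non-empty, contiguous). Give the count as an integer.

41

sorted suffixes:
  #0 SA[0]=5  'abfc'
  #1 SA[1]=3  'adabfc'
  #2 SA[2]=1  'bdadabfc'
  #3 SA[3]=6  'bfc'
  #4 SA[4]=8  'c'
  #5 SA[5]=4  'dabfc'
  #6 SA[6]=2  'dadabfc'
  #7 SA[7]=0  'ebdadabfc'
  #8 SA[8]=7  'fc'

SA = [5, 3, 1, 6, 8, 4, 2, 0, 7]
[i] adj suffixes → lcp
  [1] 5/3 → 1 ('a')
  [2] 3/1 → 0 ('')
  [3] 1/6 → 1 ('b')
  [4] 6/8 → 0 ('')
  [5] 8/4 → 0 ('')
  [6] 4/2 → 2 ('da')
  [7] 2/0 → 0 ('')
  [8] 0/7 → 0 ('')

n(n+1)/2 = 9·10/2 = 45
Σ LCP = 0 + 1 + 0 + 1 + 0 + 0 + 2 + 0 + 0 = 4
distinct = 45 − 4 = 41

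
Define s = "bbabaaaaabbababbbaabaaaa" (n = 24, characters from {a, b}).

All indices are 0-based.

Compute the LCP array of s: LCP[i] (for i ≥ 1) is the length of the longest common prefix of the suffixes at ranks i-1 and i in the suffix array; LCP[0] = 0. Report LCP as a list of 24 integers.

[0, 1, 2, 3, 4, 4, 3, 2, 3, 1, 6, 3, 2, 3, 0, 5, 3, 2, 4, 3, 1, 3, 5, 2]

sorted suffixes:
  #0 SA[0]=23  'a'
  #1 SA[1]=22  'aa'
  #2 SA[2]=21  'aaa'
  #3 SA[3]=20  'aaaa'
  #4 SA[4]=4  'aaaaabbababbbaabaaaa'
  #5 SA[5]=5  'aaaabbababbbaabaaaa'
  #6 SA[6]=6  'aaabbababbbaabaaaa'
  #7 SA[7]=17  'aabaaaa'
  #8 SA[8]=7  'aabbababbbaabaaaa'
  #9 SA[9]=18  'abaaaa'
  #10 SA[10]=2  'abaaaaabbababbbaabaaaa'
  #11 SA[11]=11  'ababbbaabaaaa'
  #12 SA[12]=8  'abbababbbaabaaaa'
  #13 SA[13]=13  'abbbaabaaaa'
  #14 SA[14]=19  'baaaa'
  #15 SA[15]=3  'baaaaabbababbbaabaaaa'
  #16 SA[16]=16  'baabaaaa'
  #17 SA[17]=1  'babaaaaabbababbbaabaaaa'
  #18 SA[18]=10  'bababbbaabaaaa'
  #19 SA[19]=12  'babbbaabaaaa'
  #20 SA[20]=15  'bbaabaaaa'
  #21 SA[21]=0  'bbabaaaaabbababbbaabaaaa'
  #22 SA[22]=9  'bbababbbaabaaaa'
  #23 SA[23]=14  'bbbaabaaaa'

SA = [23, 22, 21, 20, 4, 5, 6, 17, 7, 18, 2, 11, 8, 13, 19, 3, 16, 1, 10, 12, 15, 0, 9, 14]
rank  pair      lcp
   1  s[23:],s[22:]  1  'a'
   2  s[22:],s[21:]  2  'aa'
   3  s[21:],s[20:]  3  'aaa'
   4  s[20:],s[4:]  4  'aaaa'
   5  s[4:],s[5:]  4  'aaaa'
   6  s[5:],s[6:]  3  'aaa'
   7  s[6:],s[17:]  2  'aa'
   8  s[17:],s[7:]  3  'aab'
   9  s[7:],s[18:]  1  'a'
  10  s[18:],s[2:]  6  'abaaaa'
  11  s[2:],s[11:]  3  'aba'
  12  s[11:],s[8:]  2  'ab'
  13  s[8:],s[13:]  3  'abb'
  14  s[13:],s[19:]  0  ''
  15  s[19:],s[3:]  5  'baaaa'
  16  s[3:],s[16:]  3  'baa'
  17  s[16:],s[1:]  2  'ba'
  18  s[1:],s[10:]  4  'baba'
  19  s[10:],s[12:]  3  'bab'
  20  s[12:],s[15:]  1  'b'
  21  s[15:],s[0:]  3  'bba'
  22  s[0:],s[9:]  5  'bbaba'
  23  s[9:],s[14:]  2  'bb'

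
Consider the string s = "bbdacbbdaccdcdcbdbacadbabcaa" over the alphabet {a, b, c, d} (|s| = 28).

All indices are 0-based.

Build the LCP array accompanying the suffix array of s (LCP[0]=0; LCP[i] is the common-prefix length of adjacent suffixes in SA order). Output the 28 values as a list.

[0, 1, 1, 1, 2, 2, 1, 0, 2, 1, 5, 1, 1, 4, 2, 0, 2, 1, 2, 1, 1, 3, 0, 3, 1, 3, 1, 2]

rank→(start, suffix):
  0 → (27, 'a')
  1 → (26, 'aa')
  2 → (23, 'abcaa')
  3 → (18, 'acadbabcaa')
  4 → (3, 'acbbdaccdcdcbdbacadbabcaa')
  5 → (8, 'accdcdcbdbacadbabcaa')
  6 → (20, 'adbabcaa')
  7 → (22, 'babcaa')
  8 → (17, 'bacadbabcaa')
  9 → (0, 'bbdacbbdaccdcdcbdbacadbabcaa')
  10 → (5, 'bbdaccdcdcbdbacadbabcaa')
  11 → (24, 'bcaa')
  12 → (1, 'bdacbbdaccdcdcbdbacadbabcaa')
  13 → (6, 'bdaccdcdcbdbacadbabcaa')
  14 → (15, 'bdbacadbabcaa')
  15 → (25, 'caa')
  16 → (19, 'cadbabcaa')
  17 → (4, 'cbbdaccdcdcbdbacadbabcaa')
  18 → (14, 'cbdbacadbabcaa')
  19 → (9, 'ccdcdcbdbacadbabcaa')
  20 → (12, 'cdcbdbacadbabcaa')
  21 → (10, 'cdcdcbdbacadbabcaa')
  22 → (2, 'dacbbdaccdcdcbdbacadbabcaa')
  23 → (7, 'daccdcdcbdbacadbabcaa')
  24 → (21, 'dbabcaa')
  25 → (16, 'dbacadbabcaa')
  26 → (13, 'dcbdbacadbabcaa')
  27 → (11, 'dcdcbdbacadbabcaa')

SA = [27, 26, 23, 18, 3, 8, 20, 22, 17, 0, 5, 24, 1, 6, 15, 25, 19, 4, 14, 9, 12, 10, 2, 7, 21, 16, 13, 11]
[i] adj suffixes → lcp
  [1] 27/26 → 1 ('a')
  [2] 26/23 → 1 ('a')
  [3] 23/18 → 1 ('a')
  [4] 18/3 → 2 ('ac')
  [5] 3/8 → 2 ('ac')
  [6] 8/20 → 1 ('a')
  [7] 20/22 → 0 ('')
  [8] 22/17 → 2 ('ba')
  [9] 17/0 → 1 ('b')
  [10] 0/5 → 5 ('bbdac')
  [11] 5/24 → 1 ('b')
  [12] 24/1 → 1 ('b')
  [13] 1/6 → 4 ('bdac')
  [14] 6/15 → 2 ('bd')
  [15] 15/25 → 0 ('')
  [16] 25/19 → 2 ('ca')
  [17] 19/4 → 1 ('c')
  [18] 4/14 → 2 ('cb')
  [19] 14/9 → 1 ('c')
  [20] 9/12 → 1 ('c')
  [21] 12/10 → 3 ('cdc')
  [22] 10/2 → 0 ('')
  [23] 2/7 → 3 ('dac')
  [24] 7/21 → 1 ('d')
  [25] 21/16 → 3 ('dba')
  [26] 16/13 → 1 ('d')
  [27] 13/11 → 2 ('dc')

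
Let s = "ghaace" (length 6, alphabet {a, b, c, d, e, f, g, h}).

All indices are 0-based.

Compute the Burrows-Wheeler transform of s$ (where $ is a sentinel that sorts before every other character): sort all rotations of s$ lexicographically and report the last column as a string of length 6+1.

ehaac$g

rank  rotation last
    0  $ghaace  e
    1  aace$gh  h
    2  ace$gha  a
    3  ce$ghaa  a
    4  e$ghaac  c
    5  ghaace$  $
    6  haace$g  g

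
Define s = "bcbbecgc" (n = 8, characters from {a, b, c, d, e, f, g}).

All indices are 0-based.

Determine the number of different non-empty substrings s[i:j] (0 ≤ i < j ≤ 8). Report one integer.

32

rank | idx | suffix
   0 |   2 | bbecgc
   1 |   0 | bcbbecgc
   2 |   3 | becgc
   3 |   7 | c
   4 |   1 | cbbecgc
   5 |   5 | cgc
   6 |   4 | ecgc
   7 |   6 | gc

SA = [2, 0, 3, 7, 1, 5, 4, 6]
[i] adj suffixes → lcp
  [1] 2/0 → 1 ('b')
  [2] 0/3 → 1 ('b')
  [3] 3/7 → 0 ('')
  [4] 7/1 → 1 ('c')
  [5] 1/5 → 1 ('c')
  [6] 5/4 → 0 ('')
  [7] 4/6 → 0 ('')

n(n+1)/2 = 8·9/2 = 36
Σ LCP = 0 + 1 + 1 + 0 + 1 + 1 + 0 + 0 = 4
distinct = 36 − 4 = 32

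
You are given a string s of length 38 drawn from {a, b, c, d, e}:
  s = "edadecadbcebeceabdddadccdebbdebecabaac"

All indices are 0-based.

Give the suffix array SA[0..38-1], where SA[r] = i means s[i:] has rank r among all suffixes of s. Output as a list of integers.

[35, 33, 15, 36, 6, 20, 2, 34, 26, 8, 16, 27, 30, 11, 37, 32, 5, 22, 23, 13, 9, 19, 1, 7, 21, 18, 17, 24, 28, 3, 14, 25, 29, 10, 31, 4, 12, 0]

rank | idx | suffix
   0 |  35 | aac
   1 |  33 | abaac
   2 |  15 | abdddadccdebbdebecabaac
   3 |  36 | ac
   4 |   6 | adbcebeceabdddadccdebbdebecabaac
   5 |  20 | adccdebbdebecabaac
   6 |   2 | adecadbcebeceabdddadccdebbdebecabaac
   7 |  34 | baac
   8 |  26 | bbdebecabaac
   9 |   8 | bcebeceabdddadccdebbdebecabaac
  10 |  16 | bdddadccdebbdebecabaac
  11 |  27 | bdebecabaac
  12 |  30 | becabaac
  13 |  11 | beceabdddadccdebbdebecabaac
  14 |  37 | c
  15 |  32 | cabaac
  16 |   5 | cadbcebeceabdddadccdebbdebecabaac
  17 |  22 | ccdebbdebecabaac
  18 |  23 | cdebbdebecabaac
  19 |  13 | ceabdddadccdebbdebecabaac
  20 |   9 | cebeceabdddadccdebbdebecabaac
  21 |  19 | dadccdebbdebecabaac
  22 |   1 | dadecadbcebeceabdddadccdebbdebecabaac
  23 |   7 | dbcebeceabdddadccdebbdebecabaac
  24 |  21 | dccdebbdebecabaac
  25 |  18 | ddadccdebbdebecabaac
  26 |  17 | dddadccdebbdebecabaac
  27 |  24 | debbdebecabaac
  28 |  28 | debecabaac
  29 |   3 | decadbcebeceabdddadccdebbdebecabaac
  30 |  14 | eabdddadccdebbdebecabaac
  31 |  25 | ebbdebecabaac
  32 |  29 | ebecabaac
  33 |  10 | ebeceabdddadccdebbdebecabaac
  34 |  31 | ecabaac
  35 |   4 | ecadbcebeceabdddadccdebbdebecabaac
  36 |  12 | eceabdddadccdebbdebecabaac
  37 |   0 | edadecadbcebeceabdddadccdebbdebecabaac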